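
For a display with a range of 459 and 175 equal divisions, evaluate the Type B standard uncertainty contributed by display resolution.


resolution = range / divisions
resolution = 459 / 175 = 2.6228571
u_res = resolution / (2*sqrt(3))
u_res = 2.6228571 / 3.4641016
u_res = 0.7572

0.7572


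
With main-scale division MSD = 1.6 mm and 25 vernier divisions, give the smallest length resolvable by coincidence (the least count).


LC = MSD / n_div
= 1.6 / 25
= 0.0640

0.0640


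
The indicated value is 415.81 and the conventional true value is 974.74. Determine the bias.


Systematic error = measured - true
= 415.81 - 974.74
= -558.9300

-558.9300


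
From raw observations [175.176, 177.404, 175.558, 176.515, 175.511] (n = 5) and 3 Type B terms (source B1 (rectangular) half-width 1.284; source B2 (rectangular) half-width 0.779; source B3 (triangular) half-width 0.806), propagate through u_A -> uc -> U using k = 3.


mean = (175.176 + 177.404 + 175.558 + 176.515 + 175.511) / 5 = 176.0328
s = sqrt(sum((x - mean)^2)/(n-1)) = 0.91440183
u_A = s / sqrt(n) = 0.91440183 / sqrt(5) = 0.40893293
u_B1 = 1.284 / sqrt(3) = 0.74131775
u_B2 = 0.779 / sqrt(3) = 0.44975586
u_B3 = 0.806 / sqrt(6) = 0.32904812
uc = sqrt(0.40893293^2 + 0.74131775^2 + 0.44975586^2 + 0.32904812^2) = 1.0135735
U = k * uc = 3 * 1.0135735
U = 3.0407

3.0407


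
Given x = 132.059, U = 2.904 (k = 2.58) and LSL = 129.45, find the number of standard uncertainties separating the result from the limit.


u = U / k = 2.904 / 2.58 = 1.1255814
margin = |LSL - x| = |129.45 - 132.059| = 2.609
z = margin / u = 2.609 / 1.1255814
z = 2.3179

2.3179


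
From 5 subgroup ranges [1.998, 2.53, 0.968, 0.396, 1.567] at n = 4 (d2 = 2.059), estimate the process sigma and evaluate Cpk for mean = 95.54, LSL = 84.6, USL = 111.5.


R_bar = (1.998 + 2.53 + 0.968 + 0.396 + 1.567) / 5 = 1.4918
sigma = R_bar / d2 = 1.4918 / 2.059 = 0.72452647
Cp = (USL - LSL)/(6*sigma) = (111.5 - 84.6)/(6*0.72452647) = 6.1879
Cpu = (111.5 - 95.54)/(3*0.72452647) = 7.3427
Cpl = (95.54 - 84.6)/(3*0.72452647) = 5.0332
Cpk = min(Cpu, Cpl) = 5.0332

5.0332


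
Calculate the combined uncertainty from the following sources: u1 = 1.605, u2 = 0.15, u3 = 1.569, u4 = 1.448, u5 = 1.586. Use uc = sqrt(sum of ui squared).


uc = sqrt(1.605^2 + 0.15^2 + 1.569^2 + 1.448^2 + 1.586^2)
uc = sqrt(9.672386)
uc = 3.1100

3.1100


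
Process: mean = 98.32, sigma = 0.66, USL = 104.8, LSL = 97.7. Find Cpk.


Cpu = (USL - mean) / (3*sigma) = (104.8 - 98.32) / (3*0.66) = 3.2727
Cpl = (mean - LSL) / (3*sigma) = (98.32 - 97.7) / (3*0.66) = 0.3131
Cpk = min(Cpu, Cpl) = 0.3131

0.3131


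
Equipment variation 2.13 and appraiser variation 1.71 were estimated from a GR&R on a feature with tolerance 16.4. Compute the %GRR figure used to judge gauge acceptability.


GRR = sqrt(EV^2 + AV^2) = sqrt(2.13^2 + 1.71^2) = 2.7314831
%GRR = GRR / tol * 100 = 2.7314831 / 16.4 * 100
%GRR = 16.6554

16.6554


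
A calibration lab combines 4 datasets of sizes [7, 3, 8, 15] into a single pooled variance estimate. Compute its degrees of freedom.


nu = sum_i (n_i - 1)
nu = ((7 - 1) + (3 - 1) + (8 - 1) + (15 - 1))
nu = 6 + 2 + 7 + 14
nu = 29

29


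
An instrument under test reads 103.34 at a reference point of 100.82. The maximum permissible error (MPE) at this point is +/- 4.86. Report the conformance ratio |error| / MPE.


e = indication - reference = 103.34 - 100.82 = 2.5200
|e| = 2.5200
ratio = |e| / MPE = 2.5200 / 4.86
ratio = 0.5185

0.5185


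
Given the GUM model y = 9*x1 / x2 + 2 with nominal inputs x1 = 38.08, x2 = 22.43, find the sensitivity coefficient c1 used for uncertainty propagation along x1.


y = 9*x1 / x2 + 2
dy/dx1 = 9/x2
Evaluate at x2 = 22.43: c1 = 9 / 22.43
c1 = 0.4012

0.4012


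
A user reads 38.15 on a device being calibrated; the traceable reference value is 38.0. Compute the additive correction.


Correction = standard - reading
= 38.0 - 38.15
= -0.1500

-0.1500


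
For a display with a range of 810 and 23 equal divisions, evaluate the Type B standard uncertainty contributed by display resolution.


resolution = range / divisions
resolution = 810 / 23 = 35.217391
u_res = resolution / (2*sqrt(3))
u_res = 35.217391 / 3.4641016
u_res = 10.1664

10.1664


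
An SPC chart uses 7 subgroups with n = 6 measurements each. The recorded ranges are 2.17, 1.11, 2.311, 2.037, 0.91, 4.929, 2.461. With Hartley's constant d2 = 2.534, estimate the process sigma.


R_bar = (2.17 + 1.11 + 2.311 + 2.037 + 0.91 + 4.929 + 2.461) / 7
R_bar = 15.928 / 7 = 2.2754286
sigma_hat = R_bar / d2 = 2.2754286 / 2.534 = 0.8980

0.8980


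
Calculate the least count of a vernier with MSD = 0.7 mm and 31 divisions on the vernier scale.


LC = MSD / n_div
= 0.7 / 31
= 0.0226

0.0226


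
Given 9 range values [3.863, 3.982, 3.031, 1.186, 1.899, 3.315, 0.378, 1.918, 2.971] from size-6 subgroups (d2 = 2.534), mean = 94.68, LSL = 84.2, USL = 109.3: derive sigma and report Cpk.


R_bar = (3.863 + 3.982 + 3.031 + 1.186 + 1.899 + 3.315 + 0.378 + 1.918 + 2.971) / 9 = 2.5047778
sigma = R_bar / d2 = 2.5047778 / 2.534 = 0.98846796
Cp = (USL - LSL)/(6*sigma) = (109.3 - 84.2)/(6*0.98846796) = 4.2321
Cpu = (109.3 - 94.68)/(3*0.98846796) = 4.9302
Cpl = (94.68 - 84.2)/(3*0.98846796) = 3.5341
Cpk = min(Cpu, Cpl) = 3.5341

3.5341


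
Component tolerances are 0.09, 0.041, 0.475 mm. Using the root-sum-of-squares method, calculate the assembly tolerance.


RSS = sqrt(0.09^2 + 0.041^2 + 0.475^2)
= sqrt(0.235406)
= 0.4852

0.4852


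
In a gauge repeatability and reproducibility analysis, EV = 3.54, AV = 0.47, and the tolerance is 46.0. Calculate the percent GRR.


GRR = sqrt(EV^2 + AV^2) = sqrt(3.54^2 + 0.47^2) = 3.5710643
%GRR = GRR / tol * 100 = 3.5710643 / 46.0 * 100
%GRR = 7.7632

7.7632


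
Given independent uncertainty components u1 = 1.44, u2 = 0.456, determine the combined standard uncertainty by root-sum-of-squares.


uc = sqrt(1.44^2 + 0.456^2)
uc = sqrt(2.281536)
uc = 1.5105

1.5105


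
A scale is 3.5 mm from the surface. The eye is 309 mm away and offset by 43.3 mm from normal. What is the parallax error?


error = h * offset / d
= 3.5 * 43.3 / 309
= 0.4905

0.4905


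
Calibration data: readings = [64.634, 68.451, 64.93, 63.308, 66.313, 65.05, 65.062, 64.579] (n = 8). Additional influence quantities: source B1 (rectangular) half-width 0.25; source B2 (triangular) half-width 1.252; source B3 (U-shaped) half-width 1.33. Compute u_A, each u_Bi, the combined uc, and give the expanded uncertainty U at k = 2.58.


mean = (64.634 + 68.451 + 64.93 + 63.308 + 66.313 + 65.05 + 65.062 + 64.579) / 8 = 65.290875
s = sqrt(sum((x - mean)^2)/(n-1)) = 1.518543
u_A = s / sqrt(n) = 1.518543 / sqrt(8) = 0.53688603
u_B1 = 0.25 / sqrt(3) = 0.14433757
u_B2 = 1.252 / sqrt(6) = 0.51112686
u_B3 = 1.33 / sqrt(2) = 0.94045202
uc = sqrt(0.53688603^2 + 0.14433757^2 + 0.51112686^2 + 0.94045202^2) = 1.2061429
U = k * uc = 2.58 * 1.2061429
U = 3.1118

3.1118


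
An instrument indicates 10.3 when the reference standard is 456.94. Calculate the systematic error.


Systematic error = measured - true
= 10.3 - 456.94
= -446.6400

-446.6400


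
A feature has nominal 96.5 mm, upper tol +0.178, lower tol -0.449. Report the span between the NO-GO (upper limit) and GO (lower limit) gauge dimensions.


GO = nominal - lower_tol (smallest hole = maximum material condition)
GO = 96.5 - 0.449 = 96.051
NO-GO = nominal + upper_tol (largest hole = least material condition)
NO-GO = 96.5 + 0.178 = 96.678
spread = NO-GO - GO = 96.678 - 96.051 = 0.6270

0.6270


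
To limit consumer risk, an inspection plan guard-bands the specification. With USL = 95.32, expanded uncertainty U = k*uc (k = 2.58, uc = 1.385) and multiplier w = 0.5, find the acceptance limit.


U = k * uc = 2.58 * 1.385 = 3.5733
guard band g = w * U = 0.5 * 3.5733 = 1.78665
AL = USL - g = 95.32 - 1.78665
AL = 93.5333

93.5333


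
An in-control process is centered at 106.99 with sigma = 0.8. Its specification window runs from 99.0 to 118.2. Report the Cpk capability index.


Cpu = (USL - mean) / (3*sigma) = (118.2 - 106.99) / (3*0.8) = 4.6708
Cpl = (mean - LSL) / (3*sigma) = (106.99 - 99.0) / (3*0.8) = 3.3292
Cpk = min(Cpu, Cpl) = 3.3292

3.3292


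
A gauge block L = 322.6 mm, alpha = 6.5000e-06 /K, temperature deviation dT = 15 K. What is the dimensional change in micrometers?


dL = L * alpha * dT
= 322.6 * 6.5000e-06 * 15
= 0.0314535 mm
dL_um = 0.0314535 * 1000 = 31.4535 um

31.4535


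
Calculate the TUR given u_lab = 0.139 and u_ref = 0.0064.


TUR = u_lab / u_ref
= 0.139 / 0.0064
= 21.7188

21.7188


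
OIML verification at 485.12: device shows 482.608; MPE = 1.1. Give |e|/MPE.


e = indication - reference = 482.608 - 485.12 = -2.5120
|e| = 2.5120
ratio = |e| / MPE = 2.5120 / 1.1
ratio = 2.2836

2.2836


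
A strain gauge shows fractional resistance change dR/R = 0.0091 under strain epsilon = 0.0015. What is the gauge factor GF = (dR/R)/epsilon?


GF = (dR/R) / epsilon
= 0.0091 / 0.0015
= 6.0667

6.0667


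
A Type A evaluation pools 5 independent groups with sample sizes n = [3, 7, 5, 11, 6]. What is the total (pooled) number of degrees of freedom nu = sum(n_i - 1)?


nu = sum_i (n_i - 1)
nu = ((3 - 1) + (7 - 1) + (5 - 1) + (11 - 1) + (6 - 1))
nu = 2 + 6 + 4 + 10 + 5
nu = 27

27


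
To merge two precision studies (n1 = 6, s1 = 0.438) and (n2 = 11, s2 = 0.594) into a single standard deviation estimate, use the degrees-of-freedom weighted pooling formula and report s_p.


s_p = sqrt(((n1-1)*s1^2 + (n2-1)*s2^2) / (n1+n2-2))
numerator = (6-1)*0.438^2 + (11-1)*0.594^2 = 0.95922 + 3.52836 = 4.48758
denominator = 6 + 11 - 2 = 15
s_p^2 = 4.48758 / 15 = 0.299172
s_p = sqrt(0.299172) = 0.5470

0.5470


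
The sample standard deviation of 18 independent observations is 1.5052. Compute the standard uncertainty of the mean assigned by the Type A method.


u_A = s / sqrt(n)
u_A = 1.5052 / sqrt(18)
u_A = 1.5052 / 4.2426407
u_A = 0.3548

0.3548


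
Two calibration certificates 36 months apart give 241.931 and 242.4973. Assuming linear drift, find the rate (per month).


rate = (v2 - v1) / months
= (242.4973 - 241.931) / 36
= 0.5663 / 36
= 0.0157

0.0157


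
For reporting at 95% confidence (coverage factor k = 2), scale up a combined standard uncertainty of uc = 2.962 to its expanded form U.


U = k * uc
U = 2 * 2.962
U = 5.9240

5.9240


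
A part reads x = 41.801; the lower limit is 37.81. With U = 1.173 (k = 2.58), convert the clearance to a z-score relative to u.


u = U / k = 1.173 / 2.58 = 0.45465116
margin = |LSL - x| = |37.81 - 41.801| = 3.991
z = margin / u = 3.991 / 0.45465116
z = 8.7782

8.7782


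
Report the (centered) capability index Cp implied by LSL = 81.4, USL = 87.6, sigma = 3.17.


Cp = (USL - LSL) / (6 * sigma)
= (87.6 - 81.4) / (6 * 3.17)
= 6.2000 / 19.0200
= 0.3260

0.3260


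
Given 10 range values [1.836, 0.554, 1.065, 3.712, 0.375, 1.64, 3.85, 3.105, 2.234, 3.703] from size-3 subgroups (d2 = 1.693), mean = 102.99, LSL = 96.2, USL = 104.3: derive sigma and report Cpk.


R_bar = (1.836 + 0.554 + 1.065 + 3.712 + 0.375 + 1.64 + 3.85 + 3.105 + 2.234 + 3.703) / 10 = 2.2074
sigma = R_bar / d2 = 2.2074 / 1.693 = 1.3038393
Cp = (USL - LSL)/(6*sigma) = (104.3 - 96.2)/(6*1.3038393) = 1.0354
Cpu = (104.3 - 102.99)/(3*1.3038393) = 0.3349
Cpl = (102.99 - 96.2)/(3*1.3038393) = 1.7359
Cpk = min(Cpu, Cpl) = 0.3349

0.3349


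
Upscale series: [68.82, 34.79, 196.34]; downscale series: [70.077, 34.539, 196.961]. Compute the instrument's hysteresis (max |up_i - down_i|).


|68.82 - 70.077| = 1.2570
|34.79 - 34.539| = 0.2510
|196.34 - 196.961| = 0.6210
hysteresis = max(diffs) = 1.2570

1.2570


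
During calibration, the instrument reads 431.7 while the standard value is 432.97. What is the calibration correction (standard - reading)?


Correction = standard - reading
= 432.97 - 431.7
= 1.2700

1.2700


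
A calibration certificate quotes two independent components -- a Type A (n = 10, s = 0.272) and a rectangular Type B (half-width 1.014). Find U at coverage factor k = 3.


u_A = s / sqrt(n) = 0.272 / sqrt(10) = 0.086013952
u_B = half_width / sqrt(3) = 1.014 / sqrt(3) = 0.58543317
uc = sqrt(u_A^2 + u_B^2) = sqrt(0.086013952^2 + 0.58543317^2) = 0.59171817
U = k * uc = 3 * 0.59171817
U = 1.7752

1.7752


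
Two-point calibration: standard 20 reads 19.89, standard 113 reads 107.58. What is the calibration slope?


slope = (y2 - y1) / (x2 - x1)
= (107.58 - 19.89) / (113 - 20)
= 87.6900 / 93
= 0.9429

0.9429


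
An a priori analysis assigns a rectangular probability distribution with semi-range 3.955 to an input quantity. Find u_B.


u_B = half_width / sqrt(3)
u_B = 3.955 / 1.7320508
u_B = 2.2834

2.2834


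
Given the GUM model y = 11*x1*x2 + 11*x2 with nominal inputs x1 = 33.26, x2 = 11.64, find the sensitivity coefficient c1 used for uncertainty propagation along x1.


y = 11*x1*x2 + 11*x2
dy/dx1 = 11*x2
Evaluate at x2 = 11.64: c1 = 11 * 11.64
c1 = 128.0400

128.0400


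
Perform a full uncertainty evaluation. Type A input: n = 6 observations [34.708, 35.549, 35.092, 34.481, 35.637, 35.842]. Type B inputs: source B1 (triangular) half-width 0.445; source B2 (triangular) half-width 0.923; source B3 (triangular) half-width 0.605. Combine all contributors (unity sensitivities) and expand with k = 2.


mean = (34.708 + 35.549 + 35.092 + 34.481 + 35.637 + 35.842) / 6 = 35.21816667
s = sqrt(sum((x - mean)^2)/(n-1)) = 0.54656067
u_A = s / sqrt(n) = 0.54656067 / sqrt(6) = 0.22313246
u_B1 = 0.445 / sqrt(6) = 0.18167049
u_B2 = 0.923 / sqrt(6) = 0.37681317
u_B3 = 0.605 / sqrt(6) = 0.24699022
uc = sqrt(0.22313246^2 + 0.18167049^2 + 0.37681317^2 + 0.24699022^2) = 0.53458825
U = k * uc = 2 * 0.53458825
U = 1.0692

1.0692


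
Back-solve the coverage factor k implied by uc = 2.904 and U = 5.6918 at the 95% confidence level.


k = U / uc
k = 5.6918 / 2.904
k = 1.96

1.96


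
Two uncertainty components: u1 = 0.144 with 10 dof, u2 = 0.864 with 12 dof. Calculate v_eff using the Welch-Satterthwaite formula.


uc = sqrt(u1^2 + u2^2) = sqrt(0.144^2 + 0.864^2) = 0.8759178
v_eff = uc^4 / (u1^4/v1 + u2^4/v2)
= 0.8759178^4 / (0.144^4/10 + 0.864^4/12)
= 0.58864493 / 0.046481021
v_eff = 12.6642

12.6642


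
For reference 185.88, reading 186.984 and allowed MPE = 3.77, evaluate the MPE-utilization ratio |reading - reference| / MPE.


e = indication - reference = 186.984 - 185.88 = 1.1040
|e| = 1.1040
ratio = |e| / MPE = 1.1040 / 3.77
ratio = 0.2928

0.2928


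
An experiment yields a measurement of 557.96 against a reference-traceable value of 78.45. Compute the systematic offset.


Systematic error = measured - true
= 557.96 - 78.45
= 479.5100

479.5100


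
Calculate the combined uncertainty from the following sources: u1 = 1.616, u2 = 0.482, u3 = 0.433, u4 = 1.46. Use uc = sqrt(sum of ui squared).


uc = sqrt(1.616^2 + 0.482^2 + 0.433^2 + 1.46^2)
uc = sqrt(5.162869)
uc = 2.2722

2.2722


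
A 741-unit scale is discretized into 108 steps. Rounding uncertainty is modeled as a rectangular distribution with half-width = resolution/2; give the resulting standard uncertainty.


resolution = range / divisions
resolution = 741 / 108 = 6.8611111
u_res = resolution / (2*sqrt(3))
u_res = 6.8611111 / 3.4641016
u_res = 1.9806

1.9806


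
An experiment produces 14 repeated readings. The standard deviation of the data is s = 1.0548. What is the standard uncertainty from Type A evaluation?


u_A = s / sqrt(n)
u_A = 1.0548 / sqrt(14)
u_A = 1.0548 / 3.7416574
u_A = 0.2819

0.2819


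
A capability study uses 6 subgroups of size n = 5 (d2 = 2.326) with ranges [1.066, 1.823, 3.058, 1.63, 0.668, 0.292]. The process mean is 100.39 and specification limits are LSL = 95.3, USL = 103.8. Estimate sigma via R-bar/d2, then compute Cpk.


R_bar = (1.066 + 1.823 + 3.058 + 1.63 + 0.668 + 0.292) / 6 = 1.4228333
sigma = R_bar / d2 = 1.4228333 / 2.326 = 0.61170821
Cp = (USL - LSL)/(6*sigma) = (103.8 - 95.3)/(6*0.61170821) = 2.3159
Cpu = (103.8 - 100.39)/(3*0.61170821) = 1.8582
Cpl = (100.39 - 95.3)/(3*0.61170821) = 2.7737
Cpk = min(Cpu, Cpl) = 1.8582

1.8582


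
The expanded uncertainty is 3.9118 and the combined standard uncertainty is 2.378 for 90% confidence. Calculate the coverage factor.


k = U / uc
k = 3.9118 / 2.378
k = 1.645

1.645


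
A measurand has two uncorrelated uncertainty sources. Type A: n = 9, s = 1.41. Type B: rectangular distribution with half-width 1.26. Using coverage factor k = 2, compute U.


u_A = s / sqrt(n) = 1.41 / sqrt(9) = 0.47
u_B = half_width / sqrt(3) = 1.26 / sqrt(3) = 0.72746134
uc = sqrt(u_A^2 + u_B^2) = sqrt(0.47^2 + 0.72746134^2) = 0.86608314
U = k * uc = 2 * 0.86608314
U = 1.7322

1.7322


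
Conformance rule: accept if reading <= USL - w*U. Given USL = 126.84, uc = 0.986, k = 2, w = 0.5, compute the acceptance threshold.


U = k * uc = 2 * 0.986 = 1.972
guard band g = w * U = 0.5 * 1.972 = 0.986
AL = USL - g = 126.84 - 0.986
AL = 125.8540

125.8540


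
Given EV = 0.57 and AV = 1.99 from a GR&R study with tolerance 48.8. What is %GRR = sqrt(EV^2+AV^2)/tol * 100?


GRR = sqrt(EV^2 + AV^2) = sqrt(0.57^2 + 1.99^2) = 2.0700242
%GRR = GRR / tol * 100 = 2.0700242 / 48.8 * 100
%GRR = 4.2419

4.2419


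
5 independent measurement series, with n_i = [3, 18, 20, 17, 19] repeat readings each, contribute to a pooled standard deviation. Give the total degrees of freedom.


nu = sum_i (n_i - 1)
nu = ((3 - 1) + (18 - 1) + (20 - 1) + (17 - 1) + (19 - 1))
nu = 2 + 17 + 19 + 16 + 18
nu = 72

72


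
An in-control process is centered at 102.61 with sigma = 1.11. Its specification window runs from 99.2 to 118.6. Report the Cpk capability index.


Cpu = (USL - mean) / (3*sigma) = (118.6 - 102.61) / (3*1.11) = 4.8018
Cpl = (mean - LSL) / (3*sigma) = (102.61 - 99.2) / (3*1.11) = 1.0240
Cpk = min(Cpu, Cpl) = 1.0240

1.0240


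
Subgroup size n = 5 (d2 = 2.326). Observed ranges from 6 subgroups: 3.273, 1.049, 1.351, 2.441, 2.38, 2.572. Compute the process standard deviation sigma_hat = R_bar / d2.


R_bar = (3.273 + 1.049 + 1.351 + 2.441 + 2.38 + 2.572) / 6
R_bar = 13.066 / 6 = 2.1776667
sigma_hat = R_bar / d2 = 2.1776667 / 2.326 = 0.9362

0.9362


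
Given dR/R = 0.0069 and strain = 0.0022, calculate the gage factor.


GF = (dR/R) / epsilon
= 0.0069 / 0.0022
= 3.1364

3.1364


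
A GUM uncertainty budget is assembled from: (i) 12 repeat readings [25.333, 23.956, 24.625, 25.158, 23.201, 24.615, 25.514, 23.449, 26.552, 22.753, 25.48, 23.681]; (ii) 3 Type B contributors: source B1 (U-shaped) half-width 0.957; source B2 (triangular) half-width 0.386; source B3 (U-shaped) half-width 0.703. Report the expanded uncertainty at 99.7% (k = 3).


mean = (25.333 + 23.956 + 24.625 + 25.158 + 23.201 + 24.615 + 25.514 + 23.449 + 26.552 + 22.753 + 25.48 + 23.681) / 12 = 24.52641667
s = sqrt(sum((x - mean)^2)/(n-1)) = 1.1344737
u_A = s / sqrt(n) = 1.1344737 / sqrt(12) = 0.32749435
u_B1 = 0.957 / sqrt(2) = 0.67670119
u_B2 = 0.386 / sqrt(6) = 0.15758384
u_B3 = 0.703 / sqrt(2) = 0.49709607
uc = sqrt(0.32749435^2 + 0.67670119^2 + 0.15758384^2 + 0.49709607^2) = 0.91493946
U = k * uc = 3 * 0.91493946
U = 2.7448

2.7448


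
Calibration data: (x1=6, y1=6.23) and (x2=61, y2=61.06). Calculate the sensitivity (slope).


slope = (y2 - y1) / (x2 - x1)
= (61.06 - 6.23) / (61 - 6)
= 54.8300 / 55
= 0.9969

0.9969


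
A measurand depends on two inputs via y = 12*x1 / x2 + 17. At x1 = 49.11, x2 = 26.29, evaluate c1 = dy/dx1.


y = 12*x1 / x2 + 17
dy/dx1 = 12/x2
Evaluate at x2 = 26.29: c1 = 12 / 26.29
c1 = 0.4564

0.4564


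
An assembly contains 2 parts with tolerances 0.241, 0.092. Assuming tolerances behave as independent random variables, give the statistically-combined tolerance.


RSS = sqrt(0.241^2 + 0.092^2)
= sqrt(0.066545)
= 0.2580

0.2580


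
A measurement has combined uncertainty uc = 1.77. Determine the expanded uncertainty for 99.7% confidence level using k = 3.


U = k * uc
U = 3 * 1.77
U = 5.3100

5.3100


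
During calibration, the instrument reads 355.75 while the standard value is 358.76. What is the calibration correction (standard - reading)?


Correction = standard - reading
= 358.76 - 355.75
= 3.0100

3.0100


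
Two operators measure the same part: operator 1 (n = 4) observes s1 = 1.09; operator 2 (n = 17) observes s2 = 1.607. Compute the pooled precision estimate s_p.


s_p = sqrt(((n1-1)*s1^2 + (n2-1)*s2^2) / (n1+n2-2))
numerator = (4-1)*1.09^2 + (17-1)*1.607^2 = 3.5643 + 41.319184 = 44.883484
denominator = 4 + 17 - 2 = 19
s_p^2 = 44.883484 / 19 = 2.3622886
s_p = sqrt(2.3622886) = 1.5370

1.5370


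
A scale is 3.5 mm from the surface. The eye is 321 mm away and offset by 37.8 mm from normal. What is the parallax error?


error = h * offset / d
= 3.5 * 37.8 / 321
= 0.4121

0.4121


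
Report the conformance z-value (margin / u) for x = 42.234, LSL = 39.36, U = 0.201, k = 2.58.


u = U / k = 0.201 / 2.58 = 0.077906977
margin = |LSL - x| = |39.36 - 42.234| = 2.874
z = margin / u = 2.874 / 0.077906977
z = 36.8901

36.8901


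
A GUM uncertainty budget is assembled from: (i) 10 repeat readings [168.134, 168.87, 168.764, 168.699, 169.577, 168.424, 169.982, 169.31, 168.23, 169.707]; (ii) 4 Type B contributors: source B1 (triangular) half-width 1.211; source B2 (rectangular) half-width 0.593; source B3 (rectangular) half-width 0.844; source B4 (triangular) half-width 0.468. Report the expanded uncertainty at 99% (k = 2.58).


mean = (168.134 + 168.87 + 168.764 + 168.699 + 169.577 + 168.424 + 169.982 + 169.31 + 168.23 + 169.707) / 10 = 168.9697
s = sqrt(sum((x - mean)^2)/(n-1)) = 0.6430699
u_A = s / sqrt(n) = 0.6430699 / sqrt(10) = 0.20335656
u_B1 = 1.211 / sqrt(6) = 0.49438868
u_B2 = 0.593 / sqrt(3) = 0.34236871
u_B3 = 0.844 / sqrt(3) = 0.48728363
u_B4 = 0.468 / sqrt(6) = 0.1910602
uc = sqrt(0.20335656^2 + 0.49438868^2 + 0.34236871^2 + 0.48728363^2 + 0.1910602^2) = 0.82276347
U = k * uc = 2.58 * 0.82276347
U = 2.1227

2.1227


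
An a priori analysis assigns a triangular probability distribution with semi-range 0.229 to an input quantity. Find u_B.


u_B = half_width / sqrt(6)
u_B = 0.229 / 2.4494897
u_B = 0.0935

0.0935


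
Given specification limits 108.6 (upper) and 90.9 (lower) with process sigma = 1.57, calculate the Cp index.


Cp = (USL - LSL) / (6 * sigma)
= (108.6 - 90.9) / (6 * 1.57)
= 17.7000 / 9.4200
= 1.8790

1.8790


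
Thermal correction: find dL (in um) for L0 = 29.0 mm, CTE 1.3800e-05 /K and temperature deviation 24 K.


dL = L * alpha * dT
= 29.0 * 1.3800e-05 * 24
= 0.0096048 mm
dL_um = 0.0096048 * 1000 = 9.6048 um

9.6048


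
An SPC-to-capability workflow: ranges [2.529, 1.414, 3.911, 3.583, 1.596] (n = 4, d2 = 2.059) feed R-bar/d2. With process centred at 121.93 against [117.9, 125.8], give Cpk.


R_bar = (2.529 + 1.414 + 3.911 + 3.583 + 1.596) / 5 = 2.6066
sigma = R_bar / d2 = 2.6066 / 2.059 = 1.2659543
Cp = (USL - LSL)/(6*sigma) = (125.8 - 117.9)/(6*1.2659543) = 1.0401
Cpu = (125.8 - 121.93)/(3*1.2659543) = 1.0190
Cpl = (121.93 - 117.9)/(3*1.2659543) = 1.0611
Cpk = min(Cpu, Cpl) = 1.0190

1.0190


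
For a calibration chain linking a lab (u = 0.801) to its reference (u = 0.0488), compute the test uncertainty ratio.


TUR = u_lab / u_ref
= 0.801 / 0.0488
= 16.4139

16.4139


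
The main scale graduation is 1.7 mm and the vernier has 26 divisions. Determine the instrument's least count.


LC = MSD / n_div
= 1.7 / 26
= 0.0654

0.0654


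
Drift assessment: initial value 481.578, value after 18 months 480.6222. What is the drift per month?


rate = (v2 - v1) / months
= (480.6222 - 481.578) / 18
= -0.9558 / 18
= -0.0531

-0.0531


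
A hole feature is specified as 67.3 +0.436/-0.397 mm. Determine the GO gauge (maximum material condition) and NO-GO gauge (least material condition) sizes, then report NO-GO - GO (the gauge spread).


GO = nominal - lower_tol (smallest hole = maximum material condition)
GO = 67.3 - 0.397 = 66.903
NO-GO = nominal + upper_tol (largest hole = least material condition)
NO-GO = 67.3 + 0.436 = 67.736
spread = NO-GO - GO = 67.736 - 66.903 = 0.8330

0.8330


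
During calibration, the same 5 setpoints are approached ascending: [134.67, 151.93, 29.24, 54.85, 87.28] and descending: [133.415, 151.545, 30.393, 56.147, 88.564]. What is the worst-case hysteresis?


|134.67 - 133.415| = 1.2550
|151.93 - 151.545| = 0.3850
|29.24 - 30.393| = 1.1530
|54.85 - 56.147| = 1.2970
|87.28 - 88.564| = 1.2840
hysteresis = max(diffs) = 1.2970

1.2970


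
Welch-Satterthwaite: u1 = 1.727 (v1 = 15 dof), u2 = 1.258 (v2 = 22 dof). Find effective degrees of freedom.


uc = sqrt(u1^2 + u2^2) = sqrt(1.727^2 + 1.258^2) = 2.1366078
v_eff = uc^4 / (u1^4/v1 + u2^4/v2)
= 2.1366078^4 / (1.727^4/15 + 1.258^4/22)
= 20.840073 / 0.70687326
v_eff = 29.4821

29.4821


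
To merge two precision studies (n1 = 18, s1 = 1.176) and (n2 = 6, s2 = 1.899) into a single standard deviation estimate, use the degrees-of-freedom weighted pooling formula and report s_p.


s_p = sqrt(((n1-1)*s1^2 + (n2-1)*s2^2) / (n1+n2-2))
numerator = (18-1)*1.176^2 + (6-1)*1.899^2 = 23.510592 + 18.031005 = 41.541597
denominator = 18 + 6 - 2 = 22
s_p^2 = 41.541597 / 22 = 1.8882544
s_p = sqrt(1.8882544) = 1.3741

1.3741


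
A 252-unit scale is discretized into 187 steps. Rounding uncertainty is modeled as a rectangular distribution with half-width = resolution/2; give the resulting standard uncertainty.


resolution = range / divisions
resolution = 252 / 187 = 1.3475936
u_res = resolution / (2*sqrt(3))
u_res = 1.3475936 / 3.4641016
u_res = 0.3890

0.3890


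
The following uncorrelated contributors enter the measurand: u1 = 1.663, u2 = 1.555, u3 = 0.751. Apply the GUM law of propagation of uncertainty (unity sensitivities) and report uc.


uc = sqrt(1.663^2 + 1.555^2 + 0.751^2)
uc = sqrt(5.747595)
uc = 2.3974

2.3974


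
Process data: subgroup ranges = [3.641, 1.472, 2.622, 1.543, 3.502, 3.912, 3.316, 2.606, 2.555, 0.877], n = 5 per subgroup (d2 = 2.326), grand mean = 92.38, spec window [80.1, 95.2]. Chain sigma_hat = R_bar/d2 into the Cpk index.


R_bar = (3.641 + 1.472 + 2.622 + 1.543 + 3.502 + 3.912 + 3.316 + 2.606 + 2.555 + 0.877) / 10 = 2.6046
sigma = R_bar / d2 = 2.6046 / 2.326 = 1.1197764
Cp = (USL - LSL)/(6*sigma) = (95.2 - 80.1)/(6*1.1197764) = 2.2475
Cpu = (95.2 - 92.38)/(3*1.1197764) = 0.8395
Cpl = (92.38 - 80.1)/(3*1.1197764) = 3.6555
Cpk = min(Cpu, Cpl) = 0.8395

0.8395


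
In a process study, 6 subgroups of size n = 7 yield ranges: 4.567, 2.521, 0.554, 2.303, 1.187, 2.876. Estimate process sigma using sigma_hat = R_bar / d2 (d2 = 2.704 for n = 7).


R_bar = (4.567 + 2.521 + 0.554 + 2.303 + 1.187 + 2.876) / 6
R_bar = 14.008 / 6 = 2.3346667
sigma_hat = R_bar / d2 = 2.3346667 / 2.704 = 0.8634

0.8634


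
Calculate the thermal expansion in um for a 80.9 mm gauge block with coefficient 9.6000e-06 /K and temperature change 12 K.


dL = L * alpha * dT
= 80.9 * 9.6000e-06 * 12
= 0.0093197 mm
dL_um = 0.0093197 * 1000 = 9.3197 um

9.3197


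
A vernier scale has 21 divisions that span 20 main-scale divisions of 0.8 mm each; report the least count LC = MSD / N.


LC = MSD / n_div
= 0.8 / 21
= 0.0381

0.0381


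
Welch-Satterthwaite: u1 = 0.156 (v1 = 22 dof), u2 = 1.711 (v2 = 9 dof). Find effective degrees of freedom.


uc = sqrt(u1^2 + u2^2) = sqrt(0.156^2 + 1.711^2) = 1.7180969
v_eff = uc^4 / (u1^4/v1 + u2^4/v2)
= 1.7180969^4 / (0.156^4/22 + 1.711^4/9)
= 8.7134595 / 0.95229128
v_eff = 9.1500

9.1500


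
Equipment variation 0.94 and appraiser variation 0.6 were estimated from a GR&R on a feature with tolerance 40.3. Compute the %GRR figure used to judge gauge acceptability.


GRR = sqrt(EV^2 + AV^2) = sqrt(0.94^2 + 0.6^2) = 1.1151681
%GRR = GRR / tol * 100 = 1.1151681 / 40.3 * 100
%GRR = 2.7672

2.7672


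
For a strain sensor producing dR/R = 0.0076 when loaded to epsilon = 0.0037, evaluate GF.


GF = (dR/R) / epsilon
= 0.0076 / 0.0037
= 2.0541

2.0541


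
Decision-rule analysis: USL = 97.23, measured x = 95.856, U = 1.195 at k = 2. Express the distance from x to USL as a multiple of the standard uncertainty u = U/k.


u = U / k = 1.195 / 2 = 0.5975
margin = |USL - x| = |97.23 - 95.856| = 1.374
z = margin / u = 1.374 / 0.5975
z = 2.2996

2.2996


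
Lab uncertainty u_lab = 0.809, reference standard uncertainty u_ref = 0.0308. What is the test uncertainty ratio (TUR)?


TUR = u_lab / u_ref
= 0.809 / 0.0308
= 26.2662

26.2662


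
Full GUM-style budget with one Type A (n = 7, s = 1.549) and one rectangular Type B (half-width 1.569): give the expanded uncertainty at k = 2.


u_A = s / sqrt(n) = 1.549 / sqrt(7) = 0.58546697
u_B = half_width / sqrt(3) = 1.569 / sqrt(3) = 0.90586257
uc = sqrt(u_A^2 + u_B^2) = sqrt(0.58546697^2 + 0.90586257^2) = 1.078591
U = k * uc = 2 * 1.078591
U = 2.1572

2.1572


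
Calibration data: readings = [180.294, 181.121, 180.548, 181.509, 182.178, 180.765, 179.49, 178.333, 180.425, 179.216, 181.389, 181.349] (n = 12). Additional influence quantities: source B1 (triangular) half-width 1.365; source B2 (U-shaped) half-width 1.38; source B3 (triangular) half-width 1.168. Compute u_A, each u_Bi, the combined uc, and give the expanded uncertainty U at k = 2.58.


mean = (180.294 + 181.121 + 180.548 + 181.509 + 182.178 + 180.765 + 179.49 + 178.333 + 180.425 + 179.216 + 181.389 + 181.349) / 12 = 180.5514167
s = sqrt(sum((x - mean)^2)/(n-1)) = 1.0947826
u_A = s / sqrt(n) = 1.0947826 / sqrt(12) = 0.31603651
u_B1 = 1.365 / sqrt(6) = 0.55725892
u_B2 = 1.38 / sqrt(2) = 0.97580736
u_B3 = 1.168 / sqrt(6) = 0.476834
uc = sqrt(0.31603651^2 + 0.55725892^2 + 0.97580736^2 + 0.476834^2) = 1.260947
U = k * uc = 2.58 * 1.260947
U = 3.2532

3.2532


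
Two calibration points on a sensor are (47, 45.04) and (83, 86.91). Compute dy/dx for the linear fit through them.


slope = (y2 - y1) / (x2 - x1)
= (86.91 - 45.04) / (83 - 47)
= 41.8700 / 36
= 1.1631

1.1631


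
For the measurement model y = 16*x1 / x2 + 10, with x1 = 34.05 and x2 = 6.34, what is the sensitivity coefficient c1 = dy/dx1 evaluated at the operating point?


y = 16*x1 / x2 + 10
dy/dx1 = 16/x2
Evaluate at x2 = 6.34: c1 = 16 / 6.34
c1 = 2.5237

2.5237


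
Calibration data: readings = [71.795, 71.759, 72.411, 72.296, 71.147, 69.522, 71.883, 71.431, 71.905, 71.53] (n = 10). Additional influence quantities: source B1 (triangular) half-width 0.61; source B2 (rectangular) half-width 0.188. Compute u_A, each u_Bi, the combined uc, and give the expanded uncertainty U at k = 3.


mean = (71.795 + 71.759 + 72.411 + 72.296 + 71.147 + 69.522 + 71.883 + 71.431 + 71.905 + 71.53) / 10 = 71.5679
s = sqrt(sum((x - mean)^2)/(n-1)) = 0.8113779
u_A = s / sqrt(n) = 0.8113779 / sqrt(10) = 0.25658022
u_B1 = 0.61 / sqrt(6) = 0.24903146
u_B2 = 0.188 / sqrt(3) = 0.10854185
uc = sqrt(0.25658022^2 + 0.24903146^2 + 0.10854185^2) = 0.37367287
U = k * uc = 3 * 0.37367287
U = 1.1210

1.1210


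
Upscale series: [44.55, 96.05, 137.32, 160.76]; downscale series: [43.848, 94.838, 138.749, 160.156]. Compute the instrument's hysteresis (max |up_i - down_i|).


|44.55 - 43.848| = 0.7020
|96.05 - 94.838| = 1.2120
|137.32 - 138.749| = 1.4290
|160.76 - 160.156| = 0.6040
hysteresis = max(diffs) = 1.4290

1.4290


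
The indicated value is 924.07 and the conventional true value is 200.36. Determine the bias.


Systematic error = measured - true
= 924.07 - 200.36
= 723.7100

723.7100


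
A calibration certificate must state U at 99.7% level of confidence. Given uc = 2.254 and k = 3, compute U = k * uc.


U = k * uc
U = 3 * 2.254
U = 6.7620

6.7620


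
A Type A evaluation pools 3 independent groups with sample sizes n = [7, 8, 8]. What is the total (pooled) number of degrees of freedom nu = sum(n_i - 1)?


nu = sum_i (n_i - 1)
nu = ((7 - 1) + (8 - 1) + (8 - 1))
nu = 6 + 7 + 7
nu = 20

20


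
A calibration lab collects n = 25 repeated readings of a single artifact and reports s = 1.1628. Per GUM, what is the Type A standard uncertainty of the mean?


u_A = s / sqrt(n)
u_A = 1.1628 / sqrt(25)
u_A = 1.1628 / 5
u_A = 0.2326

0.2326


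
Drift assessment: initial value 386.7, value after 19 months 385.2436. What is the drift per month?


rate = (v2 - v1) / months
= (385.2436 - 386.7) / 19
= -1.4564 / 19
= -0.0767

-0.0767


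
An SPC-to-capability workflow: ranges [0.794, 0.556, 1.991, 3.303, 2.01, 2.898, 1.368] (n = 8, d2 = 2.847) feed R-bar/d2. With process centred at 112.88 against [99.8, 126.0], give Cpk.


R_bar = (0.794 + 0.556 + 1.991 + 3.303 + 2.01 + 2.898 + 1.368) / 7 = 1.8457143
sigma = R_bar / d2 = 1.8457143 / 2.847 = 0.64830148
Cp = (USL - LSL)/(6*sigma) = (126.0 - 99.8)/(6*0.64830148) = 6.7355
Cpu = (126.0 - 112.88)/(3*0.64830148) = 6.7458
Cpl = (112.88 - 99.8)/(3*0.64830148) = 6.7253
Cpk = min(Cpu, Cpl) = 6.7253

6.7253


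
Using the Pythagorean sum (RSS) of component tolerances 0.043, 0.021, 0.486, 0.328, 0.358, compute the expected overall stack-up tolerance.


RSS = sqrt(0.043^2 + 0.021^2 + 0.486^2 + 0.328^2 + 0.358^2)
= sqrt(0.474234)
= 0.6886

0.6886


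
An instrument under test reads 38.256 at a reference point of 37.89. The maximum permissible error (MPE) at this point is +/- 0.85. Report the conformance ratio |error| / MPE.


e = indication - reference = 38.256 - 37.89 = 0.3660
|e| = 0.3660
ratio = |e| / MPE = 0.3660 / 0.85
ratio = 0.4306

0.4306


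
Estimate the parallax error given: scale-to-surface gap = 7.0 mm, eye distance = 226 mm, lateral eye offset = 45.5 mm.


error = h * offset / d
= 7.0 * 45.5 / 226
= 1.4093

1.4093


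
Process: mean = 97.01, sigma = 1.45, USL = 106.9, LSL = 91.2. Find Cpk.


Cpu = (USL - mean) / (3*sigma) = (106.9 - 97.01) / (3*1.45) = 2.2736
Cpl = (mean - LSL) / (3*sigma) = (97.01 - 91.2) / (3*1.45) = 1.3356
Cpk = min(Cpu, Cpl) = 1.3356

1.3356


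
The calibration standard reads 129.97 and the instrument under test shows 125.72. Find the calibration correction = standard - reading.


Correction = standard - reading
= 129.97 - 125.72
= 4.2500

4.2500


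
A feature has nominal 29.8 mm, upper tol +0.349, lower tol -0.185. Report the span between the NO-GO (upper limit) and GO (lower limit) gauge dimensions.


GO = nominal - lower_tol (smallest hole = maximum material condition)
GO = 29.8 - 0.185 = 29.615
NO-GO = nominal + upper_tol (largest hole = least material condition)
NO-GO = 29.8 + 0.349 = 30.149
spread = NO-GO - GO = 30.149 - 29.615 = 0.5340

0.5340


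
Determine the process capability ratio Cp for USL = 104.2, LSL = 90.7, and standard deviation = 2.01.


Cp = (USL - LSL) / (6 * sigma)
= (104.2 - 90.7) / (6 * 2.01)
= 13.5000 / 12.0600
= 1.1194

1.1194


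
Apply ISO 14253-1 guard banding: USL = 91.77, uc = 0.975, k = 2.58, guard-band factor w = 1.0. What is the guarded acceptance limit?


U = k * uc = 2.58 * 0.975 = 2.5155
guard band g = w * U = 1.0 * 2.5155 = 2.5155
AL = USL - g = 91.77 - 2.5155
AL = 89.2545

89.2545


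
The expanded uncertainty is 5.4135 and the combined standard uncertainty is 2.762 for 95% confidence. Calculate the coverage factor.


k = U / uc
k = 5.4135 / 2.762
k = 1.96

1.96


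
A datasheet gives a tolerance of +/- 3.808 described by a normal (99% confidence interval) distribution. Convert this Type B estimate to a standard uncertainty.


u_B = half_width / 2.576
u_B = 3.808 / 2.576
u_B = 1.4783

1.4783


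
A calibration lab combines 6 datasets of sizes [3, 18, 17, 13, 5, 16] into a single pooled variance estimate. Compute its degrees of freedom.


nu = sum_i (n_i - 1)
nu = ((3 - 1) + (18 - 1) + (17 - 1) + (13 - 1) + (5 - 1) + (16 - 1))
nu = 2 + 17 + 16 + 12 + 4 + 15
nu = 66

66


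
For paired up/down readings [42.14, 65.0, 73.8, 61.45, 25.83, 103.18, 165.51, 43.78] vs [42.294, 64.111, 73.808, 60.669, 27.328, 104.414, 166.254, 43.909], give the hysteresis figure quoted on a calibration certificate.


|42.14 - 42.294| = 0.1540
|65.0 - 64.111| = 0.8890
|73.8 - 73.808| = 0.0080
|61.45 - 60.669| = 0.7810
|25.83 - 27.328| = 1.4980
|103.18 - 104.414| = 1.2340
|165.51 - 166.254| = 0.7440
|43.78 - 43.909| = 0.1290
hysteresis = max(diffs) = 1.4980

1.4980


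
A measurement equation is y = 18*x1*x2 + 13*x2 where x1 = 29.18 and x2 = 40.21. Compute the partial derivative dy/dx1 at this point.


y = 18*x1*x2 + 13*x2
dy/dx1 = 18*x2
Evaluate at x2 = 40.21: c1 = 18 * 40.21
c1 = 723.7800

723.7800


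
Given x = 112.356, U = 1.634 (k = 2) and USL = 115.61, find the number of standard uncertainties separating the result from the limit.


u = U / k = 1.634 / 2 = 0.817
margin = |USL - x| = |115.61 - 112.356| = 3.254
z = margin / u = 3.254 / 0.817
z = 3.9829

3.9829


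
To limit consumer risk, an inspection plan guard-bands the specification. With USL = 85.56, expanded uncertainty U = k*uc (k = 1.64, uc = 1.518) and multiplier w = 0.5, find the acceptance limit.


U = k * uc = 1.64 * 1.518 = 2.48952
guard band g = w * U = 0.5 * 2.48952 = 1.24476
AL = USL - g = 85.56 - 1.24476
AL = 84.3152

84.3152


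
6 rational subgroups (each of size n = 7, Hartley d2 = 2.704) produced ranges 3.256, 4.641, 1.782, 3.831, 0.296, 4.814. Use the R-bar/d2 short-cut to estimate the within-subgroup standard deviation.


R_bar = (3.256 + 4.641 + 1.782 + 3.831 + 0.296 + 4.814) / 6
R_bar = 18.62 / 6 = 3.1033333
sigma_hat = R_bar / d2 = 3.1033333 / 2.704 = 1.1477

1.1477


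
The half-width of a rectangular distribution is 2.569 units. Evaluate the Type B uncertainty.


u_B = half_width / sqrt(3)
u_B = 2.569 / 1.7320508
u_B = 1.4832

1.4832


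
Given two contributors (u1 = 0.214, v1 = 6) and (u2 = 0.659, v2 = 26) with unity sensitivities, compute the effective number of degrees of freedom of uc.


uc = sqrt(u1^2 + u2^2) = sqrt(0.214^2 + 0.659^2) = 0.69287589
v_eff = uc^4 / (u1^4/v1 + u2^4/v2)
= 0.69287589^4 / (0.214^4/6 + 0.659^4/26)
= 0.23047392 / 0.0076033913
v_eff = 30.3120

30.3120


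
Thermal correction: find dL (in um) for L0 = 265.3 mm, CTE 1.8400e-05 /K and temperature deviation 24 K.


dL = L * alpha * dT
= 265.3 * 1.8400e-05 * 24
= 0.1171565 mm
dL_um = 0.1171565 * 1000 = 117.1565 um

117.1565


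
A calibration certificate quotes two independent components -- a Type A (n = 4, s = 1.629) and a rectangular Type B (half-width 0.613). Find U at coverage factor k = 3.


u_A = s / sqrt(n) = 1.629 / sqrt(4) = 0.8145
u_B = half_width / sqrt(3) = 0.613 / sqrt(3) = 0.35391572
uc = sqrt(u_A^2 + u_B^2) = sqrt(0.8145^2 + 0.35391572^2) = 0.88806902
U = k * uc = 3 * 0.88806902
U = 2.6642

2.6642


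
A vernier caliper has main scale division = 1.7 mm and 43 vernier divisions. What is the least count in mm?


LC = MSD / n_div
= 1.7 / 43
= 0.0395

0.0395


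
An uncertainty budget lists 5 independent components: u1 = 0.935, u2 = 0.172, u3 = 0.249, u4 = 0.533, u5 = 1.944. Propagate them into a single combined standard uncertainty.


uc = sqrt(0.935^2 + 0.172^2 + 0.249^2 + 0.533^2 + 1.944^2)
uc = sqrt(5.029035)
uc = 2.2426

2.2426


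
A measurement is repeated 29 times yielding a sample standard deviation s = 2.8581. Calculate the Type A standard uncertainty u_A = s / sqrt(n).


u_A = s / sqrt(n)
u_A = 2.8581 / sqrt(29)
u_A = 2.8581 / 5.3851648
u_A = 0.5307

0.5307


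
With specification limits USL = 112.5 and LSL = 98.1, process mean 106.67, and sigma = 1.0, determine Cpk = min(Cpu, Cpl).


Cpu = (USL - mean) / (3*sigma) = (112.5 - 106.67) / (3*1.0) = 1.9433
Cpl = (mean - LSL) / (3*sigma) = (106.67 - 98.1) / (3*1.0) = 2.8567
Cpk = min(Cpu, Cpl) = 1.9433

1.9433


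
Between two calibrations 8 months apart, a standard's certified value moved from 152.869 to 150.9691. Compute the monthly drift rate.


rate = (v2 - v1) / months
= (150.9691 - 152.869) / 8
= -1.8999 / 8
= -0.2375

-0.2375
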